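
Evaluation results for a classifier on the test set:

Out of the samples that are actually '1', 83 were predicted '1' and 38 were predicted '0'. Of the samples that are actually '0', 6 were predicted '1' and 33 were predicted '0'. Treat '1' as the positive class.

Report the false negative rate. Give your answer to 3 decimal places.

FNR = FN/(FN+TP) = 38/(38+83) = 0.314

0.314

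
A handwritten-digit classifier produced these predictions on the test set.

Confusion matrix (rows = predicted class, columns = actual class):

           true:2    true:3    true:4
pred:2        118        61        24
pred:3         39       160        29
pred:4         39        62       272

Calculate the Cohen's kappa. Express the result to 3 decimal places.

0.515

Observed agreement pₒ = trace/N = 550/804 = 0.6841
Expected agreement pₑ = Σ (rowᵢ·colᵢ)/N² = (196·203 + 283·228 + 325·373)/804² = 0.3489
κ = (pₒ − pₑ)/(1 − pₑ) = (0.6841 − 0.3489)/(1 − 0.3489) = 0.515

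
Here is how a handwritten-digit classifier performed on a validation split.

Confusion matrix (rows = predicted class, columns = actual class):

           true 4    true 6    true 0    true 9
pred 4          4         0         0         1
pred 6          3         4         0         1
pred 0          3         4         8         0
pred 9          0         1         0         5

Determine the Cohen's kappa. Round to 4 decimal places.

0.4931

Observed agreement pₒ = trace/N = 21/34 = 0.61765
Expected agreement pₑ = Σ (rowᵢ·colᵢ)/N² = (10·5 + 9·8 + 8·15 + 7·6)/34² = 0.24567
κ = (pₒ − pₑ)/(1 − pₑ) = (0.61765 − 0.24567)/(1 − 0.24567) = 0.4931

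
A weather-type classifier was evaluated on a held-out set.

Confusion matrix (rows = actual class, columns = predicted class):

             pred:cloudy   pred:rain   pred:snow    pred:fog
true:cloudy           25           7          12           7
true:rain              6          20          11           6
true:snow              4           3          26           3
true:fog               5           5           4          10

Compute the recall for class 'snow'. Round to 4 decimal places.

Take TP from the diagonal, FP from the rest of the 'snow' prediction marginal, FN from the rest of the 'snow' actual marginal.
recall = TP/(TP+FN).
snow: TP=26, FN=4+3+3=10 → 26/36 = 0.72222

0.7222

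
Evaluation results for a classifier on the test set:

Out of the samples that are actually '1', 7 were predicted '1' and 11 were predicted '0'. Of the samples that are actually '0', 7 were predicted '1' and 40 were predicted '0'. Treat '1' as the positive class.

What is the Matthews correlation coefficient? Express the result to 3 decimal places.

MCC = (TP·TN − FP·FN) / √((TP+FP)(TP+FN)(TN+FP)(TN+FN))
Numerator = 7·40 − 7·11 = 203
Denominator = √(14·18·47·51) = √604044 = 777.2027
MCC = 203 / 777.2027 = 0.261

0.261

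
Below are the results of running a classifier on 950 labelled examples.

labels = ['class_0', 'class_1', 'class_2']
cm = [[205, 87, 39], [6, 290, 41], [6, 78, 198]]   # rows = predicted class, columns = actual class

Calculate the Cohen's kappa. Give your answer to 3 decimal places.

Observed agreement pₒ = trace/N = 693/950 = 0.7295
Expected agreement pₑ = Σ (rowᵢ·colᵢ)/N² = (217·331 + 455·337 + 278·282)/950² = 0.3364
κ = (pₒ − pₑ)/(1 − pₑ) = (0.7295 − 0.3364)/(1 − 0.3364) = 0.592

0.592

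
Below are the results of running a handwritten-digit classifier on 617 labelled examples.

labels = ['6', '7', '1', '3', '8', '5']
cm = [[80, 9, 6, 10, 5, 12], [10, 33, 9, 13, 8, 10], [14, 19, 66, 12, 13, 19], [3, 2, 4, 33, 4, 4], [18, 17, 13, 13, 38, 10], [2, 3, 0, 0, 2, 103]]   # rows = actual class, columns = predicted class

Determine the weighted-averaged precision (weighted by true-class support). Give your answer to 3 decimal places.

Per-class precision (TP/(TP+FP)):
  6: TP=80, FP=10+14+3+18+2=47 → 80/127 = 0.6299
  7: TP=33, FP=9+19+2+17+3=50 → 33/83 = 0.3976
  1: TP=66, FP=6+9+4+13+0=32 → 66/98 = 0.6735
  3: TP=33, FP=10+13+12+13+0=48 → 33/81 = 0.4074
  8: TP=38, FP=5+8+13+4+2=32 → 38/70 = 0.5429
  5: TP=103, FP=12+10+19+4+10=55 → 103/158 = 0.6519
Weighted-precision = Σ (supportᵢ/N)·precisionᵢ with N=617: (122/617)·0.6299 + (83/617)·0.3976 + (143/617)·0.6735 + (50/617)·0.4074 + (109/617)·0.5429 + (110/617)·0.6519 = 0.579

0.579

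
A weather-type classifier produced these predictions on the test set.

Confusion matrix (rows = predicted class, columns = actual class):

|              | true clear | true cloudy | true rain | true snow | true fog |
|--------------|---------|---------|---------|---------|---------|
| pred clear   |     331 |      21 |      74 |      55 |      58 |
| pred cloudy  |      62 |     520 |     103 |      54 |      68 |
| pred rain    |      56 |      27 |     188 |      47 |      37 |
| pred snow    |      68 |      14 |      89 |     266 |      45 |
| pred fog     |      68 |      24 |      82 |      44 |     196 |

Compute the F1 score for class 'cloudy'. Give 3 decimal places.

Treat 'cloudy' as positive and all other classes as negative.
F1 score = 2·TP/(2·TP+FP+FN).
cloudy: TP=520, FP=62+103+54+68=287, FN=21+27+14+24=86 → 1040/1413 = 0.7360

0.736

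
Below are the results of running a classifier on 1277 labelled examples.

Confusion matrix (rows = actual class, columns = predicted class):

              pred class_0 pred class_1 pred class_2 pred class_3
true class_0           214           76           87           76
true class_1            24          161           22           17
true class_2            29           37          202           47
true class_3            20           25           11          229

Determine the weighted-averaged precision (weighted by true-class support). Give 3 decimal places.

Per-class precision (TP/(TP+FP)):
  class_0: TP=214, FP=24+29+20=73 → 214/287 = 0.7456
  class_1: TP=161, FP=76+37+25=138 → 161/299 = 0.5385
  class_2: TP=202, FP=87+22+11=120 → 202/322 = 0.6273
  class_3: TP=229, FP=76+17+47=140 → 229/369 = 0.6206
Weighted-precision = Σ (supportᵢ/N)·precisionᵢ with N=1277: (453/1277)·0.7456 + (224/1277)·0.5385 + (315/1277)·0.6273 + (285/1277)·0.6206 = 0.652

0.652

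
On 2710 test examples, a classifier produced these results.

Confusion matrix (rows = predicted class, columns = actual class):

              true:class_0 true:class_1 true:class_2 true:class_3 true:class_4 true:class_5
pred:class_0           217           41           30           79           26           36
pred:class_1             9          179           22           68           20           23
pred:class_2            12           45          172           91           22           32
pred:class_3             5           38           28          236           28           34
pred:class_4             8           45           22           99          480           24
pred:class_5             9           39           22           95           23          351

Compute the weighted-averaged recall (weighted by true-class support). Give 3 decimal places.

Per-class recall (TP/(TP+FN)):
  class_0: TP=217, FN=9+12+5+8+9=43 → 217/260 = 0.8346
  class_1: TP=179, FN=41+45+38+45+39=208 → 179/387 = 0.4625
  class_2: TP=172, FN=30+22+28+22+22=124 → 172/296 = 0.5811
  class_3: TP=236, FN=79+68+91+99+95=432 → 236/668 = 0.3533
  class_4: TP=480, FN=26+20+22+28+23=119 → 480/599 = 0.8013
  class_5: TP=351, FN=36+23+32+34+24=149 → 351/500 = 0.7020
Weighted-recall = Σ (supportᵢ/N)·recallᵢ with N=2710: (260/2710)·0.8346 + (387/2710)·0.4625 + (296/2710)·0.5811 + (668/2710)·0.3533 + (599/2710)·0.8013 + (500/2710)·0.7020 = 0.603

0.603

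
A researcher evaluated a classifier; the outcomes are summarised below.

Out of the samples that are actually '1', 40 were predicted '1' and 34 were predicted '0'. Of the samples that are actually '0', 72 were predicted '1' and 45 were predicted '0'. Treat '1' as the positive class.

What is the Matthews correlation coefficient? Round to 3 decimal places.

MCC = (TP·TN − FP·FN) / √((TP+FP)(TP+FN)(TN+FP)(TN+FN))
Numerator = 40·45 − 72·34 = -648
Denominator = √(112·74·117·79) = √76605984 = 8752.4844
MCC = -648 / 8752.4844 = -0.074

-0.074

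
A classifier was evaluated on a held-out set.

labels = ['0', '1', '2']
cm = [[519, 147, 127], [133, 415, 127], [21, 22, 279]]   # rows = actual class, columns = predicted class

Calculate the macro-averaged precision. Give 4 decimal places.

Per-class precision (TP/(TP+FP)):
  0: TP=519, FP=133+21=154 → 519/673 = 0.77117
  1: TP=415, FP=147+22=169 → 415/584 = 0.71062
  2: TP=279, FP=127+127=254 → 279/533 = 0.52345
Macro-precision = mean = (0.77117 + 0.71062 + 0.52345) / 3 = 0.6684

0.6684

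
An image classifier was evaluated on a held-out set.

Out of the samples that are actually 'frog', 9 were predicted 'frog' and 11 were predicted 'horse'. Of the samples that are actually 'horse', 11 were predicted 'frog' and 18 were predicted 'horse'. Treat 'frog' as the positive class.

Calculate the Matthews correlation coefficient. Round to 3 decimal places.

0.071

MCC = (TP·TN − FP·FN) / √((TP+FP)(TP+FN)(TN+FP)(TN+FN))
Numerator = 9·18 − 11·11 = 41
Denominator = √(20·20·29·29) = √336400 = 580.0000
MCC = 41 / 580.0000 = 0.071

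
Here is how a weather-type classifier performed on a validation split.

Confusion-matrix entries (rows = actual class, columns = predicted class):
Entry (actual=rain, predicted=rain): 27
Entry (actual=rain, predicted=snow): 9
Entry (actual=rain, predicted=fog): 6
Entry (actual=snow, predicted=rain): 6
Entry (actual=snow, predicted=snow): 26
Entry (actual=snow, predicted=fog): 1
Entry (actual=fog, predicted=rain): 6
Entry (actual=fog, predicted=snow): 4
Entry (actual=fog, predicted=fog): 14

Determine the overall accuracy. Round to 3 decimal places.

0.677

Accuracy = trace / total = (27+26+14=67) / 99 = 67/99 = 0.677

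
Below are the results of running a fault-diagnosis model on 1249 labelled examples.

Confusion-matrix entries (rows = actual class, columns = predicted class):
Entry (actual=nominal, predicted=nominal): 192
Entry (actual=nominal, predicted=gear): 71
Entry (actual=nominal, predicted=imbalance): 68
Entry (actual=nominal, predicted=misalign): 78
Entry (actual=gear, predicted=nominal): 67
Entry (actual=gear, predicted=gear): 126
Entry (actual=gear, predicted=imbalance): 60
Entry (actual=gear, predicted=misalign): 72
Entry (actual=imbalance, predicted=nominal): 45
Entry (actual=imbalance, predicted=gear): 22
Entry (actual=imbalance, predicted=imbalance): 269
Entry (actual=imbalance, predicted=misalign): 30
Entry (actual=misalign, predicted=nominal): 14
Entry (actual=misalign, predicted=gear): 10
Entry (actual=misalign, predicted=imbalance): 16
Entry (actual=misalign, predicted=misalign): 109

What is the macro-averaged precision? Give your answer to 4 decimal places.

0.5456

Per-class precision (TP/(TP+FP)):
  nominal: TP=192, FP=67+45+14=126 → 192/318 = 0.60377
  gear: TP=126, FP=71+22+10=103 → 126/229 = 0.55022
  imbalance: TP=269, FP=68+60+16=144 → 269/413 = 0.65133
  misalign: TP=109, FP=78+72+30=180 → 109/289 = 0.37716
Macro-precision = mean = (0.60377 + 0.55022 + 0.65133 + 0.37716) / 4 = 0.5456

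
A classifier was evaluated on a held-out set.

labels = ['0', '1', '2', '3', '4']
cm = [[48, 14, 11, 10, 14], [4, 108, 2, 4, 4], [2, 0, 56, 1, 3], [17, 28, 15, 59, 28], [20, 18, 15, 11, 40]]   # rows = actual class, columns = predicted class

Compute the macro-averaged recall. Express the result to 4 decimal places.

Per-class recall (TP/(TP+FN)):
  0: TP=48, FN=14+11+10+14=49 → 48/97 = 0.49485
  1: TP=108, FN=4+2+4+4=14 → 108/122 = 0.88525
  2: TP=56, FN=2+0+1+3=6 → 56/62 = 0.90323
  3: TP=59, FN=17+28+15+28=88 → 59/147 = 0.40136
  4: TP=40, FN=20+18+15+11=64 → 40/104 = 0.38462
Macro-recall = mean = (0.49485 + 0.88525 + 0.90323 + 0.40136 + 0.38462) / 5 = 0.6139

0.6139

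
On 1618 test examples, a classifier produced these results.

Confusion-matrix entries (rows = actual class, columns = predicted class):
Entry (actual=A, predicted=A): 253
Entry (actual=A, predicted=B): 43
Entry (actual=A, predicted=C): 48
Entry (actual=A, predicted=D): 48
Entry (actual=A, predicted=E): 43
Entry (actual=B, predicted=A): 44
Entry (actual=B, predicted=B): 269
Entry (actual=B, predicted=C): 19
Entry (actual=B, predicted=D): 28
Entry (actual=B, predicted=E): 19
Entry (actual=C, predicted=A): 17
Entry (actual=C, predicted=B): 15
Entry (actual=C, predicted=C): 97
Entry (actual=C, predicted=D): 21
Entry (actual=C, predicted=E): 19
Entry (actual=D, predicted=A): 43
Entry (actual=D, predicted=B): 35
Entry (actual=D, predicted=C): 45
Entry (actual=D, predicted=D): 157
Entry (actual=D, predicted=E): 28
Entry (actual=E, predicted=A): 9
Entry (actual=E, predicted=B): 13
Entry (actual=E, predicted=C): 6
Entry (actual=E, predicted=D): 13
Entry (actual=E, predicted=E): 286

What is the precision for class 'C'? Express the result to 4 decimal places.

Take TP from the diagonal, FP from the rest of the 'C' prediction marginal, FN from the rest of the 'C' actual marginal.
precision = TP/(TP+FP).
C: TP=97, FP=48+19+45+6=118 → 97/215 = 0.45116

0.4512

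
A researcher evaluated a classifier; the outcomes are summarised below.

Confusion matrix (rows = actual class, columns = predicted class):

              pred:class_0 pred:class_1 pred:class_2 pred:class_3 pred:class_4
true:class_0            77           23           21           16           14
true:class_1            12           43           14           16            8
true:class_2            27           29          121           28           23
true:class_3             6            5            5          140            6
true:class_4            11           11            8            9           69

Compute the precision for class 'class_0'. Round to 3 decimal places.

0.579

Take TP from the diagonal, FP from the rest of the 'class_0' prediction marginal, FN from the rest of the 'class_0' actual marginal.
precision = TP/(TP+FP).
class_0: TP=77, FP=12+27+6+11=56 → 77/133 = 0.5789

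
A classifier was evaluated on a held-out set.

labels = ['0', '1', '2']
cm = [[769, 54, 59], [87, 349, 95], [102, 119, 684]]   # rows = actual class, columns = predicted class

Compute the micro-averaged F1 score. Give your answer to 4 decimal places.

0.7774

Micro-averaging pools counts across classes: ΣTP=1802, ΣFP=516, ΣFN=516.
Micro-F1 score = 2·TP/(2·TP+FP+FN) on pooled counts = 0.7774 (equals overall accuracy in single-label multiclass).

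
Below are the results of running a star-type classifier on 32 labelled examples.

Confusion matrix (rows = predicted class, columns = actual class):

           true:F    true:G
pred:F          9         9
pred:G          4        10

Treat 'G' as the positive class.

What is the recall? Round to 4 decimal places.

0.5263

Recall = TP/(TP+FN) = 10/(10+9) = 10/19 = 0.5263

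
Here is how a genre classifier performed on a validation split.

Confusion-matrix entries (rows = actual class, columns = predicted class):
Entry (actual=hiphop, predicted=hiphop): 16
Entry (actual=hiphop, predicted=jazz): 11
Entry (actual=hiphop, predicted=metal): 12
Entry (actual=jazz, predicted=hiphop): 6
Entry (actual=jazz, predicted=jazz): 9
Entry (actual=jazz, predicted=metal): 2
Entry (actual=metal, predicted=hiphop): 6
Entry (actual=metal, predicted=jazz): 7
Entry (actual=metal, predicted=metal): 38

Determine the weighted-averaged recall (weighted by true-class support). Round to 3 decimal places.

0.589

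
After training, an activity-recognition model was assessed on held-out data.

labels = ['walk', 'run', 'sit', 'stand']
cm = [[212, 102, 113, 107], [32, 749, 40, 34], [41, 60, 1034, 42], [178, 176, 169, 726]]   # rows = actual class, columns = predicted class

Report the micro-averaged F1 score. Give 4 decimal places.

Micro-averaging pools counts across classes: ΣTP=2721, ΣFP=1094, ΣFN=1094.
Micro-F1 score = 2·TP/(2·TP+FP+FN) on pooled counts = 0.7132 (equals overall accuracy in single-label multiclass).

0.7132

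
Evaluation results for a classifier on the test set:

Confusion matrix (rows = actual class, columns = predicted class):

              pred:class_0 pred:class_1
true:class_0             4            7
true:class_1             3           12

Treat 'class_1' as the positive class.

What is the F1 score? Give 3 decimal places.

Precision = TP/(TP+FP) = 12/19 = 0.6316
Recall = TP/(TP+FN) = 12/15 = 0.8000
F1 = 2·TP/(2·TP+FP+FN) = 24/34 = 0.706

0.706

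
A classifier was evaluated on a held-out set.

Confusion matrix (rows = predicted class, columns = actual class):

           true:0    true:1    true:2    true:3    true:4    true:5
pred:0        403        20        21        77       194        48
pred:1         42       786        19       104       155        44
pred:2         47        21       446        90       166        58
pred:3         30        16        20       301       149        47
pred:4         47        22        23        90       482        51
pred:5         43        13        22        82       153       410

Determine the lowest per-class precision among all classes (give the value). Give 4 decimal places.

0.5282

Per-class precision (TP/(TP+FP)):
  0: TP=403, FP=20+21+77+194+48=360 → 403/763 = 0.52818
  1: TP=786, FP=42+19+104+155+44=364 → 786/1150 = 0.68348
  2: TP=446, FP=47+21+90+166+58=382 → 446/828 = 0.53865
  3: TP=301, FP=30+16+20+149+47=262 → 301/563 = 0.53464
  4: TP=482, FP=47+22+23+90+51=233 → 482/715 = 0.67413
  5: TP=410, FP=43+13+22+82+153=313 → 410/723 = 0.56708
Lowest is class '0' with precision = 0.5282.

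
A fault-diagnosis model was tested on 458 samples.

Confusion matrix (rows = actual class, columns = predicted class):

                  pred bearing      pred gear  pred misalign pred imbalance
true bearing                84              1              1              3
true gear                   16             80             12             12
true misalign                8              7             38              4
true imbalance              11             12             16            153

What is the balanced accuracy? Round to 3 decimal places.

0.769

Balanced accuracy = mean of per-class recall.
  bearing: recall = 84/89 = 0.9438
  gear: recall = 80/120 = 0.6667
  misalign: recall = 38/57 = 0.6667
  imbalance: recall = 153/192 = 0.7969
Mean = (0.9438 + 0.6667 + 0.6667 + 0.7969) / 4 = 0.769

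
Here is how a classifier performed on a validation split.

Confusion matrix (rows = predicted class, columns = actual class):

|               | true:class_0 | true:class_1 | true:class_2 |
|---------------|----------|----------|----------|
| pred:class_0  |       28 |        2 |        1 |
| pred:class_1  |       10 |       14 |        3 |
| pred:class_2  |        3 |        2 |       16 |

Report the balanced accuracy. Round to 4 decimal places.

Balanced accuracy = mean of per-class recall.
  class_0: recall = 28/41 = 0.68293
  class_1: recall = 14/18 = 0.77778
  class_2: recall = 16/20 = 0.80000
Mean = (0.68293 + 0.77778 + 0.80000) / 3 = 0.7536

0.7536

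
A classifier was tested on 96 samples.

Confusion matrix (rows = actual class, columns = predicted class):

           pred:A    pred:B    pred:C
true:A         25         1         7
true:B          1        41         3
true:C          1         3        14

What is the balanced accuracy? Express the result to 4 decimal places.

0.8155

Balanced accuracy = mean of per-class recall.
  A: recall = 25/33 = 0.75758
  B: recall = 41/45 = 0.91111
  C: recall = 14/18 = 0.77778
Mean = (0.75758 + 0.91111 + 0.77778) / 3 = 0.8155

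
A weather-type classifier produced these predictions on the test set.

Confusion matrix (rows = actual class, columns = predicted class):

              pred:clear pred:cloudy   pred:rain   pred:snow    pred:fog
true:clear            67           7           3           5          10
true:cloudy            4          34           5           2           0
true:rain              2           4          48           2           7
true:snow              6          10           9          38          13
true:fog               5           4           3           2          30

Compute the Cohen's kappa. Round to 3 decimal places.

0.595

Observed agreement pₒ = trace/N = 217/320 = 0.6781
Expected agreement pₑ = Σ (rowᵢ·colᵢ)/N² = (92·84 + 45·59 + 63·68 + 76·49 + 44·60)/320² = 0.2054
κ = (pₒ − pₑ)/(1 − pₑ) = (0.6781 − 0.2054)/(1 − 0.2054) = 0.595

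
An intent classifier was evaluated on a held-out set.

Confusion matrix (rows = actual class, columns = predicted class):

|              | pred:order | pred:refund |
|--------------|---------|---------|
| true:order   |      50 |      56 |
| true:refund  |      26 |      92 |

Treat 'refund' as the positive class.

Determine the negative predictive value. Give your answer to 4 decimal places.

0.6579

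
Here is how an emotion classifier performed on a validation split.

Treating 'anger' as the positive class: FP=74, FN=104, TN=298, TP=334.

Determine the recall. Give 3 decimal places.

Recall = TP/(TP+FN) = 334/(334+104) = 334/438 = 0.763

0.763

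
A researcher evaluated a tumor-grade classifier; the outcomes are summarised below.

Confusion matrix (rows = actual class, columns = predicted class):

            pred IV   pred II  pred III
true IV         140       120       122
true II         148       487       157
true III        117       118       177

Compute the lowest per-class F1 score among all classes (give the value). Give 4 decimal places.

Per-class F1 score (2·TP/(2·TP+FP+FN)):
  IV: TP=140, FP=148+117=265, FN=120+122=242 → 280/787 = 0.35578
  II: TP=487, FP=120+118=238, FN=148+157=305 → 974/1517 = 0.64206
  III: TP=177, FP=122+157=279, FN=117+118=235 → 354/868 = 0.40783
Lowest is class 'IV' with F1 score = 0.3558.

0.3558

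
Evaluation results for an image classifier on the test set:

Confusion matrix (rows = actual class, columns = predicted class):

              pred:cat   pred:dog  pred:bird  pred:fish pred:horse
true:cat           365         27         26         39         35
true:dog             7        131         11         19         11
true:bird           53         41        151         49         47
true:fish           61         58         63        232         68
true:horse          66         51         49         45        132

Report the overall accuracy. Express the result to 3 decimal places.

0.550

Accuracy = trace / total = (365+131+151+232+132=1011) / 1837 = 1011/1837 = 0.550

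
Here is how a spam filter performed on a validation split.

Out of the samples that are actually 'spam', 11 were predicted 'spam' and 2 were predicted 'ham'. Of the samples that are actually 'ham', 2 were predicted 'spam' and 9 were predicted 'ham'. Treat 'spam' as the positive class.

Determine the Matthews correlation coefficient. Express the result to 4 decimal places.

MCC = (TP·TN − FP·FN) / √((TP+FP)(TP+FN)(TN+FP)(TN+FN))
Numerator = 11·9 − 2·2 = 95
Denominator = √(13·13·11·11) = √20449 = 143.0000
MCC = 95 / 143.0000 = 0.6643

0.6643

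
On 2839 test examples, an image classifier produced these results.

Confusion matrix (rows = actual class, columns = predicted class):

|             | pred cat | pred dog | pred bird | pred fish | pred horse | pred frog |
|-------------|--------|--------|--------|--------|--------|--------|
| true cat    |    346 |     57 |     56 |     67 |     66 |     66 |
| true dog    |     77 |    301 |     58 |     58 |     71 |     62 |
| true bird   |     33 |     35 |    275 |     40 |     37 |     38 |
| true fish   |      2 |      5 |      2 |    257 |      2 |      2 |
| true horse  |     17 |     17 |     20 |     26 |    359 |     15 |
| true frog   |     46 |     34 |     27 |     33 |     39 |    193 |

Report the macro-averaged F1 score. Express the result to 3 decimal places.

0.610

Per-class F1 score (2·TP/(2·TP+FP+FN)):
  cat: TP=346, FP=77+33+2+17+46=175, FN=57+56+67+66+66=312 → 692/1179 = 0.5869
  dog: TP=301, FP=57+35+5+17+34=148, FN=77+58+58+71+62=326 → 602/1076 = 0.5595
  bird: TP=275, FP=56+58+2+20+27=163, FN=33+35+40+37+38=183 → 550/896 = 0.6138
  fish: TP=257, FP=67+58+40+26+33=224, FN=2+5+2+2+2=13 → 514/751 = 0.6844
  horse: TP=359, FP=66+71+37+2+39=215, FN=17+17+20+26+15=95 → 718/1028 = 0.6984
  frog: TP=193, FP=66+62+38+2+15=183, FN=46+34+27+33+39=179 → 386/748 = 0.5160
Macro-F1 score = mean = (0.5869 + 0.5595 + 0.6138 + 0.6844 + 0.6984 + 0.5160) / 6 = 0.610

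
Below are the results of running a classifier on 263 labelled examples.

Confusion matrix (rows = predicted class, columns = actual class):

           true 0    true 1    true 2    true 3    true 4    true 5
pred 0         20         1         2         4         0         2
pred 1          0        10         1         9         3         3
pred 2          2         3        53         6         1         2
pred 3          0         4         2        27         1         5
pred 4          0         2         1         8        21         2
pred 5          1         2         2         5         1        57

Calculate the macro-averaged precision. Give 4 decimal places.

0.6689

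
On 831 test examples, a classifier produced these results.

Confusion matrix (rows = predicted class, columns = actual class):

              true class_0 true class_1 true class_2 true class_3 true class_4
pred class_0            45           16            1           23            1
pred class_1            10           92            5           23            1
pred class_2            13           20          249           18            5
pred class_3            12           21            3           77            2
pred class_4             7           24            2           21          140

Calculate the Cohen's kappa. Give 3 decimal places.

0.645

Observed agreement pₒ = trace/N = 603/831 = 0.7256
Expected agreement pₑ = Σ (rowᵢ·colᵢ)/N² = (87·86 + 173·131 + 260·305 + 162·115 + 149·194)/831² = 0.2273
κ = (pₒ − pₑ)/(1 − pₑ) = (0.7256 − 0.2273)/(1 − 0.2273) = 0.645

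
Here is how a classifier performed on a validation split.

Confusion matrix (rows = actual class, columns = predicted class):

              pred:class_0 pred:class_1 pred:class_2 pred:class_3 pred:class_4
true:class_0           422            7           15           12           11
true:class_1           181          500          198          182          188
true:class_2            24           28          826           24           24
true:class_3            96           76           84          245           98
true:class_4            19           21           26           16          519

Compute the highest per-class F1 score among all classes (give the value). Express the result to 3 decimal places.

0.796

Per-class F1 score (2·TP/(2·TP+FP+FN)):
  class_0: TP=422, FP=181+24+96+19=320, FN=7+15+12+11=45 → 844/1209 = 0.6981
  class_1: TP=500, FP=7+28+76+21=132, FN=181+198+182+188=749 → 1000/1881 = 0.5316
  class_2: TP=826, FP=15+198+84+26=323, FN=24+28+24+24=100 → 1652/2075 = 0.7961
  class_3: TP=245, FP=12+182+24+16=234, FN=96+76+84+98=354 → 490/1078 = 0.4545
  class_4: TP=519, FP=11+188+24+98=321, FN=19+21+26+16=82 → 1038/1441 = 0.7203
Highest is class 'class_2' with F1 score = 0.796.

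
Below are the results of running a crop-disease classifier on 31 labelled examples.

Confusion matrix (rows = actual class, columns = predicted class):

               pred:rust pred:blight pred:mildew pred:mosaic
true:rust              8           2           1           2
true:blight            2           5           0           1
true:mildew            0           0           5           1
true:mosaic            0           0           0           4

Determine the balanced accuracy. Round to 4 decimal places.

Balanced accuracy = mean of per-class recall.
  rust: recall = 8/13 = 0.61538
  blight: recall = 5/8 = 0.62500
  mildew: recall = 5/6 = 0.83333
  mosaic: recall = 4/4 = 1.00000
Mean = (0.61538 + 0.62500 + 0.83333 + 1.00000) / 4 = 0.7684

0.7684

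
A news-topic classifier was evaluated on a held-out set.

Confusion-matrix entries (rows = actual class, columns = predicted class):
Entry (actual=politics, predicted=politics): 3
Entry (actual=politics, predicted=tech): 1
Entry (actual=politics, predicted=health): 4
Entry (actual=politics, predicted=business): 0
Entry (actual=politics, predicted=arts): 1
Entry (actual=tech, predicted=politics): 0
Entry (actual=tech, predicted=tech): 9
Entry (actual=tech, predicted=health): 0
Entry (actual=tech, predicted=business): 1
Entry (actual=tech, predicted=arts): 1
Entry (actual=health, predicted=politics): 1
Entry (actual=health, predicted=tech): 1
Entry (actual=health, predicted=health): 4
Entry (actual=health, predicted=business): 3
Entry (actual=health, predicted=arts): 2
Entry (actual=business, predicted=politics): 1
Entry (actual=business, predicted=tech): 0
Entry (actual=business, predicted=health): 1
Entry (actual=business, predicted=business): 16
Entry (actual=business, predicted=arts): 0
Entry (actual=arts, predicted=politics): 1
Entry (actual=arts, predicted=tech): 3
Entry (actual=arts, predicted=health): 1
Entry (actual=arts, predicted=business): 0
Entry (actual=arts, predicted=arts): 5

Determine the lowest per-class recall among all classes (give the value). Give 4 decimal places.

Per-class recall (TP/(TP+FN)):
  politics: TP=3, FN=1+4+0+1=6 → 3/9 = 0.33333
  tech: TP=9, FN=0+0+1+1=2 → 9/11 = 0.81818
  health: TP=4, FN=1+1+3+2=7 → 4/11 = 0.36364
  business: TP=16, FN=1+0+1+0=2 → 16/18 = 0.88889
  arts: TP=5, FN=1+3+1+0=5 → 5/10 = 0.50000
Lowest is class 'politics' with recall = 0.3333.

0.3333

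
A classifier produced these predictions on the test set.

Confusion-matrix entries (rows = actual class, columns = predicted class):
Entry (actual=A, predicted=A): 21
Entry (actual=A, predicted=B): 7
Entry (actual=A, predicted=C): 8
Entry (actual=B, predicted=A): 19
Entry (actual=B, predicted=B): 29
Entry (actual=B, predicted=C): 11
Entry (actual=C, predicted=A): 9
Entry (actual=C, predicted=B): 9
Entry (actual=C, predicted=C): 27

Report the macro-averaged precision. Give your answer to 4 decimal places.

0.5533

Per-class precision (TP/(TP+FP)):
  A: TP=21, FP=19+9=28 → 21/49 = 0.42857
  B: TP=29, FP=7+9=16 → 29/45 = 0.64444
  C: TP=27, FP=8+11=19 → 27/46 = 0.58696
Macro-precision = mean = (0.42857 + 0.64444 + 0.58696) / 3 = 0.5533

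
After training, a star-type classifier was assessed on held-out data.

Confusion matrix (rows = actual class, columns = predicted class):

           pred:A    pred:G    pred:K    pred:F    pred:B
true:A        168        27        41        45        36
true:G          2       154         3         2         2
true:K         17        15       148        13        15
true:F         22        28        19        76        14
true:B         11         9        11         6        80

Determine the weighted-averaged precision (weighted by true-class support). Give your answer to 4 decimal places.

Per-class precision (TP/(TP+FP)):
  A: TP=168, FP=2+17+22+11=52 → 168/220 = 0.76364
  G: TP=154, FP=27+15+28+9=79 → 154/233 = 0.66094
  K: TP=148, FP=41+3+19+11=74 → 148/222 = 0.66667
  F: TP=76, FP=45+2+13+6=66 → 76/142 = 0.53521
  B: TP=80, FP=36+2+15+14=67 → 80/147 = 0.54422
Weighted-precision = Σ (supportᵢ/N)·precisionᵢ with N=964: (317/964)·0.76364 + (163/964)·0.66094 + (208/964)·0.66667 + (159/964)·0.53521 + (117/964)·0.54422 = 0.6610

0.6610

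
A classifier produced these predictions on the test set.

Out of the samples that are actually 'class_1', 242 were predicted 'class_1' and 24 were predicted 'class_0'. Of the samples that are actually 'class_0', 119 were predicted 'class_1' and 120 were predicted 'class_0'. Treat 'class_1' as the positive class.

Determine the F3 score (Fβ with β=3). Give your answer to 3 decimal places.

0.878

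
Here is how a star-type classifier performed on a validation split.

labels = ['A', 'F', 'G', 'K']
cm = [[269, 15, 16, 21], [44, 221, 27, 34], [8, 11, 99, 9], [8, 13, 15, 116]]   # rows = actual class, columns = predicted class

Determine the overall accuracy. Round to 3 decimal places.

0.761

Accuracy = trace / total = (269+221+99+116=705) / 926 = 705/926 = 0.761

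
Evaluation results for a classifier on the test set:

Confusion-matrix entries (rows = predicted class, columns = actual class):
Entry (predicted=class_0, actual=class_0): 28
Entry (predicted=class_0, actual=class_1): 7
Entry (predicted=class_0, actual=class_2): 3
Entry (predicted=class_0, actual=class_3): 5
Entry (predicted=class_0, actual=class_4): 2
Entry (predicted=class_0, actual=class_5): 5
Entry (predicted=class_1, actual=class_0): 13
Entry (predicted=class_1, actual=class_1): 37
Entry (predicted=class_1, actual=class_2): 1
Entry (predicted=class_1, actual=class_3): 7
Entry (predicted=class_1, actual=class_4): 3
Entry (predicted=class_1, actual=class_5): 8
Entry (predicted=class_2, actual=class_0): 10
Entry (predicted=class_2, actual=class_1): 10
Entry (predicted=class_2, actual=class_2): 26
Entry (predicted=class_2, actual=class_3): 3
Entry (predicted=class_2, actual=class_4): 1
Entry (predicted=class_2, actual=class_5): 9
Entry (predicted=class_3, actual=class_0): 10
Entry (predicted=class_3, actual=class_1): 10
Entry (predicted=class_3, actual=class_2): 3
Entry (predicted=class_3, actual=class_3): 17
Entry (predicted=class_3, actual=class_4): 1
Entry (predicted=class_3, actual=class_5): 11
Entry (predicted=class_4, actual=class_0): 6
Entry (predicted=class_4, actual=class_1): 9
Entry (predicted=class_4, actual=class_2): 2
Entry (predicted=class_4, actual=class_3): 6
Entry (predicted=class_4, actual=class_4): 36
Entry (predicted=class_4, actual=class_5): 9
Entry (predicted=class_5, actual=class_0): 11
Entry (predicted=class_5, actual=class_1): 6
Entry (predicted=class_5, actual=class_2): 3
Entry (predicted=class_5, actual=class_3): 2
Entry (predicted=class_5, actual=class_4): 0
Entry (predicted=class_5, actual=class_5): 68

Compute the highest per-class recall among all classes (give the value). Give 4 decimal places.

0.8372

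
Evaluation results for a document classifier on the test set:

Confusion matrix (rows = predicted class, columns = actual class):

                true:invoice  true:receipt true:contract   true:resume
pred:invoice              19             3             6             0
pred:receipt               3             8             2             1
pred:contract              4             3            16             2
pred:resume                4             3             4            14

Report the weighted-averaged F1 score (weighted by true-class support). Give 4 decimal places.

Per-class F1 score (2·TP/(2·TP+FP+FN)):
  invoice: TP=19, FP=3+6+0=9, FN=3+4+4=11 → 38/58 = 0.65517
  receipt: TP=8, FP=3+2+1=6, FN=3+3+3=9 → 16/31 = 0.51613
  contract: TP=16, FP=4+3+2=9, FN=6+2+4=12 → 32/53 = 0.60377
  resume: TP=14, FP=4+3+4=11, FN=0+1+2=3 → 28/42 = 0.66667
Weighted-F1 score = Σ (supportᵢ/N)·F1 scoreᵢ with N=92: (30/92)·0.65517 + (17/92)·0.51613 + (28/92)·0.60377 + (17/92)·0.66667 = 0.6160

0.6160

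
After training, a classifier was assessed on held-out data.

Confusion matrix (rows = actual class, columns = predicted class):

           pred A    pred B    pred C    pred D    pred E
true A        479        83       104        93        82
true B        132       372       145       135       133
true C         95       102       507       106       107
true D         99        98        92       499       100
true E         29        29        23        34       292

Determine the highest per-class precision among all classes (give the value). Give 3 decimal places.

Per-class precision (TP/(TP+FP)):
  A: TP=479, FP=132+95+99+29=355 → 479/834 = 0.5743
  B: TP=372, FP=83+102+98+29=312 → 372/684 = 0.5439
  C: TP=507, FP=104+145+92+23=364 → 507/871 = 0.5821
  D: TP=499, FP=93+135+106+34=368 → 499/867 = 0.5755
  E: TP=292, FP=82+133+107+100=422 → 292/714 = 0.4090
Highest is class 'C' with precision = 0.582.

0.582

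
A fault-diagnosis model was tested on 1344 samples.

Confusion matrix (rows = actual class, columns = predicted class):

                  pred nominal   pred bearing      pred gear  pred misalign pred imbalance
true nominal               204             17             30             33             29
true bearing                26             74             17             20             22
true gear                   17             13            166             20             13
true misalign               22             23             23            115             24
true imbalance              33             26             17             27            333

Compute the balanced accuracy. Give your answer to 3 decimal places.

0.632

Balanced accuracy = mean of per-class recall.
  nominal: recall = 204/313 = 0.6518
  bearing: recall = 74/159 = 0.4654
  gear: recall = 166/229 = 0.7249
  misalign: recall = 115/207 = 0.5556
  imbalance: recall = 333/436 = 0.7638
Mean = (0.6518 + 0.4654 + 0.7249 + 0.5556 + 0.7638) / 5 = 0.632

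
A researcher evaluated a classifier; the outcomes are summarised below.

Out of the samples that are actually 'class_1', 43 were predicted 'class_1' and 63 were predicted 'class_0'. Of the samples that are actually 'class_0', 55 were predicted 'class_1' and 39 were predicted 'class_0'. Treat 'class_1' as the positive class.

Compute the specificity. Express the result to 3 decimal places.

0.415

Specificity = TN/(TN+FP) = 39/(39+55) = 0.415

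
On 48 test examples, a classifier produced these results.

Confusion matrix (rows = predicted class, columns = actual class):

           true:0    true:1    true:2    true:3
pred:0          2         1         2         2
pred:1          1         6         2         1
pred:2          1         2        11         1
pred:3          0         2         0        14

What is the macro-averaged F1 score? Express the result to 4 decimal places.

Per-class F1 score (2·TP/(2·TP+FP+FN)):
  0: TP=2, FP=1+2+2=5, FN=1+1+0=2 → 4/11 = 0.36364
  1: TP=6, FP=1+2+1=4, FN=1+2+2=5 → 12/21 = 0.57143
  2: TP=11, FP=1+2+1=4, FN=2+2+0=4 → 22/30 = 0.73333
  3: TP=14, FP=0+2+0=2, FN=2+1+1=4 → 28/34 = 0.82353
Macro-F1 score = mean = (0.36364 + 0.57143 + 0.73333 + 0.82353) / 4 = 0.6230

0.6230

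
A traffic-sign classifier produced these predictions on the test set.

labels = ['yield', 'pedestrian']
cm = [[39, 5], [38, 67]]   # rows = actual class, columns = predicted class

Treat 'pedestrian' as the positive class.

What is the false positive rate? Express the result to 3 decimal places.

FPR = FP/(FP+TN) = 5/(5+39) = 0.114

0.114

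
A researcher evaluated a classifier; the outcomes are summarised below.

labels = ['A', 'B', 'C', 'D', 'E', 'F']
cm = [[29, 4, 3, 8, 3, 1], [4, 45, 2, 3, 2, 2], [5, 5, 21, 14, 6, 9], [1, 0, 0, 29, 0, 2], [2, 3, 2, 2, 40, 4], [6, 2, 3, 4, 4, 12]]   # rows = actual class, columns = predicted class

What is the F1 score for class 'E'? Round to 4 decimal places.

0.7407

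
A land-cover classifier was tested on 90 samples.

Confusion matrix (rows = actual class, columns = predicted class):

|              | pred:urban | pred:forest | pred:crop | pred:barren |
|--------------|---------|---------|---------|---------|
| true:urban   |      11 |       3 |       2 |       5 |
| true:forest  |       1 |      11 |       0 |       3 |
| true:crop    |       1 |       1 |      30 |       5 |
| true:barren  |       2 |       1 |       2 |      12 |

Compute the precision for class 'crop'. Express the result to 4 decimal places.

0.8824

Take TP from the diagonal, FP from the rest of the 'crop' prediction marginal, FN from the rest of the 'crop' actual marginal.
precision = TP/(TP+FP).
crop: TP=30, FP=2+0+2=4 → 30/34 = 0.88235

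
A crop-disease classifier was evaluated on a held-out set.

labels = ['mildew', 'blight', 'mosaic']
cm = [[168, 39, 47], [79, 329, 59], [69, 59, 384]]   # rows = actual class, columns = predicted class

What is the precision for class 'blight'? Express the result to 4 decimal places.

0.7705

Treat 'blight' as positive and all other classes as negative.
precision = TP/(TP+FP).
blight: TP=329, FP=39+59=98 → 329/427 = 0.77049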